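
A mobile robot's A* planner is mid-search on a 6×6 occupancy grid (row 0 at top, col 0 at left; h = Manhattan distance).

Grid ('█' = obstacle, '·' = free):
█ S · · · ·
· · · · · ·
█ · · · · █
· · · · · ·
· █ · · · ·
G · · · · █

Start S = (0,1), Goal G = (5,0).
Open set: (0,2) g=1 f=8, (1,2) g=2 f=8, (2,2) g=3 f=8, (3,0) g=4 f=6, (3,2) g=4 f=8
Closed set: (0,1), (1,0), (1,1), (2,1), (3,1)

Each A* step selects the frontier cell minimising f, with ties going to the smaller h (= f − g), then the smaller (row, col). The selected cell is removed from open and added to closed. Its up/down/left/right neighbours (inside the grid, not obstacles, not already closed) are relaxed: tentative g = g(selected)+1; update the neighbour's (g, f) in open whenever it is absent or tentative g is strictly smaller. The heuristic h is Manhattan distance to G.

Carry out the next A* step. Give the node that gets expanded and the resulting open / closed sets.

expanded=(3,0); open=[(0,2) g=1 f=8, (1,2) g=2 f=8, (2,2) g=3 f=8, (3,2) g=4 f=8, (4,0) g=5 f=6]; closed=[(0,1), (1,0), (1,1), (2,1), (3,0), (3,1)]

step 1: expand (3,0) (f=6, h=2) → closed; open now [(0,2) g=1 f=8, (1,2) g=2 f=8, (2,2) g=3 f=8, (3,2) g=4 f=8, (4,0) g=5 f=6]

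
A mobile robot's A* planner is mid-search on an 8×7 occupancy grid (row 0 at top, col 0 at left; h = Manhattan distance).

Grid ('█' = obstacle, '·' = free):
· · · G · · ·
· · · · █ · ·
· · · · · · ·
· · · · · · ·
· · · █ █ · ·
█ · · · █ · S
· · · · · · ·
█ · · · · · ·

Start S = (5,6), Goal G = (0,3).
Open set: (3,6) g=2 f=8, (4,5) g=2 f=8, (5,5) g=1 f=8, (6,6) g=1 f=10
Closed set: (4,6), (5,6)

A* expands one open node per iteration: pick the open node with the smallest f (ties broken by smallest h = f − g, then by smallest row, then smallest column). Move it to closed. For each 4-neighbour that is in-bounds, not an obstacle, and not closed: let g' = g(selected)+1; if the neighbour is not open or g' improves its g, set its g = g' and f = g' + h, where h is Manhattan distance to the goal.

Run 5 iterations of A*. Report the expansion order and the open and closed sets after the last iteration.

step 1: expand (3,6) (f=8, h=6) → closed; open now [(2,6) g=3 f=8, (3,5) g=3 f=8, (4,5) g=2 f=8, (5,5) g=1 f=8, (6,6) g=1 f=10]
step 2: expand (2,6) (f=8, h=5) → closed; open now [(1,6) g=4 f=8, (2,5) g=4 f=8, (3,5) g=3 f=8, (4,5) g=2 f=8, (5,5) g=1 f=8, (6,6) g=1 f=10]
step 3: expand (1,6) (f=8, h=4) → closed; open now [(0,6) g=5 f=8, (1,5) g=5 f=8, (2,5) g=4 f=8, (3,5) g=3 f=8, (4,5) g=2 f=8, (5,5) g=1 f=8, (6,6) g=1 f=10]
step 4: expand (0,6) (f=8, h=3) → closed; open now [(0,5) g=6 f=8, (1,5) g=5 f=8, (2,5) g=4 f=8, (3,5) g=3 f=8, (4,5) g=2 f=8, (5,5) g=1 f=8, (6,6) g=1 f=10]
step 5: expand (0,5) (f=8, h=2) → closed; open now [(0,4) g=7 f=8, (1,5) g=5 f=8, (2,5) g=4 f=8, (3,5) g=3 f=8, (4,5) g=2 f=8, (5,5) g=1 f=8, (6,6) g=1 f=10]

order=[(3,6) → (2,6) → (1,6) → (0,6) → (0,5)]; open=[(0,4) g=7 f=8, (1,5) g=5 f=8, (2,5) g=4 f=8, (3,5) g=3 f=8, (4,5) g=2 f=8, (5,5) g=1 f=8, (6,6) g=1 f=10]; closed=[(0,5), (0,6), (1,6), (2,6), (3,6), (4,6), (5,6)]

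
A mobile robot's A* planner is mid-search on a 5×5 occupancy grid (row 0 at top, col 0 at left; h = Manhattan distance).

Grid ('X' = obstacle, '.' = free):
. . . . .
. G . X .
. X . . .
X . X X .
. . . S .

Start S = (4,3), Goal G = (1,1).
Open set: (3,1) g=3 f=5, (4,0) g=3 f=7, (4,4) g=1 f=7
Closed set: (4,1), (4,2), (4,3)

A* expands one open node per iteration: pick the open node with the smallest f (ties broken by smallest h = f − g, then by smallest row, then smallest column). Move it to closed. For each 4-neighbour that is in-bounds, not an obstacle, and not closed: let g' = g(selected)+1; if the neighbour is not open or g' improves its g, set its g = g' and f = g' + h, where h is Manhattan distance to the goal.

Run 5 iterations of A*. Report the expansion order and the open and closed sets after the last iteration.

order=[(3,1) → (4,0) → (4,4) → (3,4) → (2,4)]; open=[(1,4) g=4 f=7, (2,3) g=4 f=7]; closed=[(2,4), (3,1), (3,4), (4,0), (4,1), (4,2), (4,3), (4,4)]

step 1: expand (3,1) (f=5, h=2) → closed; open now [(4,0) g=3 f=7, (4,4) g=1 f=7]
step 2: expand (4,0) (f=7, h=4) → closed; open now [(4,4) g=1 f=7]
step 3: expand (4,4) (f=7, h=6) → closed; open now [(3,4) g=2 f=7]
step 4: expand (3,4) (f=7, h=5) → closed; open now [(2,4) g=3 f=7]
step 5: expand (2,4) (f=7, h=4) → closed; open now [(1,4) g=4 f=7, (2,3) g=4 f=7]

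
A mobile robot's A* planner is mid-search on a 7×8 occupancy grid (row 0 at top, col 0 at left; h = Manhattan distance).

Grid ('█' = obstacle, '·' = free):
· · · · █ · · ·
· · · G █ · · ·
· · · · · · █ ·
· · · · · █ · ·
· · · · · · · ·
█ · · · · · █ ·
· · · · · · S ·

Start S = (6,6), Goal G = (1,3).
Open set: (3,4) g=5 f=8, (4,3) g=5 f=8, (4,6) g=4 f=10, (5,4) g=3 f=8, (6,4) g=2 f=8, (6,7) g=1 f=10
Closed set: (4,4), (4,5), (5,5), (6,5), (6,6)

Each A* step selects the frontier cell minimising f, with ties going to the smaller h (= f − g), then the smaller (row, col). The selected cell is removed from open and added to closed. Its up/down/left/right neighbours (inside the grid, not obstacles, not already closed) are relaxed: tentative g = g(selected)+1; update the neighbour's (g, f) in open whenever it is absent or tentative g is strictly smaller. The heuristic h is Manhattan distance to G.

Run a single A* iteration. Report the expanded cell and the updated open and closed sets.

step 1: expand (3,4) (f=8, h=3) → closed; open now [(2,4) g=6 f=8, (3,3) g=6 f=8, (4,3) g=5 f=8, (4,6) g=4 f=10, (5,4) g=3 f=8, (6,4) g=2 f=8, (6,7) g=1 f=10]

expanded=(3,4); open=[(2,4) g=6 f=8, (3,3) g=6 f=8, (4,3) g=5 f=8, (4,6) g=4 f=10, (5,4) g=3 f=8, (6,4) g=2 f=8, (6,7) g=1 f=10]; closed=[(3,4), (4,4), (4,5), (5,5), (6,5), (6,6)]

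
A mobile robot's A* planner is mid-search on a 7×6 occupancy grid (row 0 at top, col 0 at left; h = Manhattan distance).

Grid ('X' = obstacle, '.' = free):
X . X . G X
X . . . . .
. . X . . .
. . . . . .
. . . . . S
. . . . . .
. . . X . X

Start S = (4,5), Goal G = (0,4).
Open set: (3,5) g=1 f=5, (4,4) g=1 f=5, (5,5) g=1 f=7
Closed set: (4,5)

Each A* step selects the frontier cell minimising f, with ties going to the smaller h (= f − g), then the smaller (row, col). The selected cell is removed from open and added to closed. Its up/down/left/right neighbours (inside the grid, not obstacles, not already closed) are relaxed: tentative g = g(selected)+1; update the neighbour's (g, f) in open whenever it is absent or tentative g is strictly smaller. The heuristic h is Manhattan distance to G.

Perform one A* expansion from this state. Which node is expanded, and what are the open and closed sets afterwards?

step 1: expand (3,5) (f=5, h=4) → closed; open now [(2,5) g=2 f=5, (3,4) g=2 f=5, (4,4) g=1 f=5, (5,5) g=1 f=7]

expanded=(3,5); open=[(2,5) g=2 f=5, (3,4) g=2 f=5, (4,4) g=1 f=5, (5,5) g=1 f=7]; closed=[(3,5), (4,5)]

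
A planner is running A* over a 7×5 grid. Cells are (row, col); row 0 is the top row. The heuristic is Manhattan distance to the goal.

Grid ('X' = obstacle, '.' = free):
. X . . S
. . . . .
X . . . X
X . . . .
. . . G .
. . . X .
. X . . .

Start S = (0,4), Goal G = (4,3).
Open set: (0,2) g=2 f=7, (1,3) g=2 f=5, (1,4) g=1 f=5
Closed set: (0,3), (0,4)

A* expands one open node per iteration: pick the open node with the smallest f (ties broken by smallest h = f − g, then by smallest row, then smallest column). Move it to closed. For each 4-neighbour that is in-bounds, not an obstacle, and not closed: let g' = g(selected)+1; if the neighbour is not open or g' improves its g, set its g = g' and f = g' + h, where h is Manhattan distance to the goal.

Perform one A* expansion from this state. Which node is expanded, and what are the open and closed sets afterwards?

expanded=(1,3); open=[(0,2) g=2 f=7, (1,2) g=3 f=7, (1,4) g=1 f=5, (2,3) g=3 f=5]; closed=[(0,3), (0,4), (1,3)]

step 1: expand (1,3) (f=5, h=3) → closed; open now [(0,2) g=2 f=7, (1,2) g=3 f=7, (1,4) g=1 f=5, (2,3) g=3 f=5]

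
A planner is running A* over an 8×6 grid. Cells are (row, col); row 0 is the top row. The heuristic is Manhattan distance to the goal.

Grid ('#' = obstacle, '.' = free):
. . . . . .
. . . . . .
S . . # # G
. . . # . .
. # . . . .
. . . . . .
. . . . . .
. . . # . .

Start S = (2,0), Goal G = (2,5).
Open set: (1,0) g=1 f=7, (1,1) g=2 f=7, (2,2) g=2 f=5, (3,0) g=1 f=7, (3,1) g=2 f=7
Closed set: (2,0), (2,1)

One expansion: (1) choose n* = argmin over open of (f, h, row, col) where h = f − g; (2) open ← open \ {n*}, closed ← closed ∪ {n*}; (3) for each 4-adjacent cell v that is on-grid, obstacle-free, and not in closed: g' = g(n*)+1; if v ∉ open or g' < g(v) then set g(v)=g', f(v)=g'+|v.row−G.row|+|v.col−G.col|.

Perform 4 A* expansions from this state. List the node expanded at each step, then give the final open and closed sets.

order=[(2,2) → (1,2) → (1,3) → (1,4)]; open=[(0,2) g=4 f=9, (0,3) g=5 f=9, (0,4) g=6 f=9, (1,0) g=1 f=7, (1,1) g=2 f=7, (1,5) g=6 f=7, (3,0) g=1 f=7, (3,1) g=2 f=7, (3,2) g=3 f=7]; closed=[(1,2), (1,3), (1,4), (2,0), (2,1), (2,2)]

step 1: expand (2,2) (f=5, h=3) → closed; open now [(1,0) g=1 f=7, (1,1) g=2 f=7, (1,2) g=3 f=7, (3,0) g=1 f=7, (3,1) g=2 f=7, (3,2) g=3 f=7]
step 2: expand (1,2) (f=7, h=4) → closed; open now [(0,2) g=4 f=9, (1,0) g=1 f=7, (1,1) g=2 f=7, (1,3) g=4 f=7, (3,0) g=1 f=7, (3,1) g=2 f=7, (3,2) g=3 f=7]
step 3: expand (1,3) (f=7, h=3) → closed; open now [(0,2) g=4 f=9, (0,3) g=5 f=9, (1,0) g=1 f=7, (1,1) g=2 f=7, (1,4) g=5 f=7, (3,0) g=1 f=7, (3,1) g=2 f=7, (3,2) g=3 f=7]
step 4: expand (1,4) (f=7, h=2) → closed; open now [(0,2) g=4 f=9, (0,3) g=5 f=9, (0,4) g=6 f=9, (1,0) g=1 f=7, (1,1) g=2 f=7, (1,5) g=6 f=7, (3,0) g=1 f=7, (3,1) g=2 f=7, (3,2) g=3 f=7]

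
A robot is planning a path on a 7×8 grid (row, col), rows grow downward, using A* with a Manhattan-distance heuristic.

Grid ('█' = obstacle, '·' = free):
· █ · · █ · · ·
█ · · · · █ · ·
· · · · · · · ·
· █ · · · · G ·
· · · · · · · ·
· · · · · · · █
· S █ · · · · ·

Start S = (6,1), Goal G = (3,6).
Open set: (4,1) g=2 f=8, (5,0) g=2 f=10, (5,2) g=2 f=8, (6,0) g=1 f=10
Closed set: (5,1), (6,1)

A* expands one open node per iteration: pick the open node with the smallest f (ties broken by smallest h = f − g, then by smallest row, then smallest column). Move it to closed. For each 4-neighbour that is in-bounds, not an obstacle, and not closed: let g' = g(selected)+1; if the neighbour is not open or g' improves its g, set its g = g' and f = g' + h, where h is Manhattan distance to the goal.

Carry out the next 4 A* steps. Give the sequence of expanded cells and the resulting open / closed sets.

step 1: expand (4,1) (f=8, h=6) → closed; open now [(4,0) g=3 f=10, (4,2) g=3 f=8, (5,0) g=2 f=10, (5,2) g=2 f=8, (6,0) g=1 f=10]
step 2: expand (4,2) (f=8, h=5) → closed; open now [(3,2) g=4 f=8, (4,0) g=3 f=10, (4,3) g=4 f=8, (5,0) g=2 f=10, (5,2) g=2 f=8, (6,0) g=1 f=10]
step 3: expand (3,2) (f=8, h=4) → closed; open now [(2,2) g=5 f=10, (3,3) g=5 f=8, (4,0) g=3 f=10, (4,3) g=4 f=8, (5,0) g=2 f=10, (5,2) g=2 f=8, (6,0) g=1 f=10]
step 4: expand (3,3) (f=8, h=3) → closed; open now [(2,2) g=5 f=10, (2,3) g=6 f=10, (3,4) g=6 f=8, (4,0) g=3 f=10, (4,3) g=4 f=8, (5,0) g=2 f=10, (5,2) g=2 f=8, (6,0) g=1 f=10]

order=[(4,1) → (4,2) → (3,2) → (3,3)]; open=[(2,2) g=5 f=10, (2,3) g=6 f=10, (3,4) g=6 f=8, (4,0) g=3 f=10, (4,3) g=4 f=8, (5,0) g=2 f=10, (5,2) g=2 f=8, (6,0) g=1 f=10]; closed=[(3,2), (3,3), (4,1), (4,2), (5,1), (6,1)]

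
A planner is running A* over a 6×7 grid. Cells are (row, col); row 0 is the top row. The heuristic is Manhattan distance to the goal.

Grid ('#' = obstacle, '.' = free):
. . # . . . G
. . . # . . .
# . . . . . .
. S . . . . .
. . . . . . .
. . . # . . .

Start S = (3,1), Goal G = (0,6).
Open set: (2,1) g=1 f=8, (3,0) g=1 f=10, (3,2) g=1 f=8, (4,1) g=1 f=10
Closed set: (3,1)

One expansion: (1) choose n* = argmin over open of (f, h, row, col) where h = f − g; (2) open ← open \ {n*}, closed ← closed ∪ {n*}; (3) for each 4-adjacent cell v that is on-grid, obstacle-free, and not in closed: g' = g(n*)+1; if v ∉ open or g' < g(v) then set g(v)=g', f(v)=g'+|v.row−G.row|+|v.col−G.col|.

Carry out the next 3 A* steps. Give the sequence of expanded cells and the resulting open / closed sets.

order=[(2,1) → (1,1) → (0,1)]; open=[(0,0) g=4 f=10, (1,0) g=3 f=10, (1,2) g=3 f=8, (2,2) g=2 f=8, (3,0) g=1 f=10, (3,2) g=1 f=8, (4,1) g=1 f=10]; closed=[(0,1), (1,1), (2,1), (3,1)]

step 1: expand (2,1) (f=8, h=7) → closed; open now [(1,1) g=2 f=8, (2,2) g=2 f=8, (3,0) g=1 f=10, (3,2) g=1 f=8, (4,1) g=1 f=10]
step 2: expand (1,1) (f=8, h=6) → closed; open now [(0,1) g=3 f=8, (1,0) g=3 f=10, (1,2) g=3 f=8, (2,2) g=2 f=8, (3,0) g=1 f=10, (3,2) g=1 f=8, (4,1) g=1 f=10]
step 3: expand (0,1) (f=8, h=5) → closed; open now [(0,0) g=4 f=10, (1,0) g=3 f=10, (1,2) g=3 f=8, (2,2) g=2 f=8, (3,0) g=1 f=10, (3,2) g=1 f=8, (4,1) g=1 f=10]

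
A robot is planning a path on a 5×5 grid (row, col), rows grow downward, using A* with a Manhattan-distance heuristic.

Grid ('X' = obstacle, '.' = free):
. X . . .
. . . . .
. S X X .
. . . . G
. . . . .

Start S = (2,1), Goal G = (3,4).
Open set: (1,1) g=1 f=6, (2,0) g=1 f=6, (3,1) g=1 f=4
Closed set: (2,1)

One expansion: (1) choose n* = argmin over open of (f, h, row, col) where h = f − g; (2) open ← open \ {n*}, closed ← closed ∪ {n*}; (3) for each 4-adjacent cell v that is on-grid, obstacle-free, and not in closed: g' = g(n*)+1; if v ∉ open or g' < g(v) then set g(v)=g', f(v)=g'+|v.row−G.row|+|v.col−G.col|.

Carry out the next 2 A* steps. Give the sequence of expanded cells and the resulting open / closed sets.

step 1: expand (3,1) (f=4, h=3) → closed; open now [(1,1) g=1 f=6, (2,0) g=1 f=6, (3,0) g=2 f=6, (3,2) g=2 f=4, (4,1) g=2 f=6]
step 2: expand (3,2) (f=4, h=2) → closed; open now [(1,1) g=1 f=6, (2,0) g=1 f=6, (3,0) g=2 f=6, (3,3) g=3 f=4, (4,1) g=2 f=6, (4,2) g=3 f=6]

order=[(3,1) → (3,2)]; open=[(1,1) g=1 f=6, (2,0) g=1 f=6, (3,0) g=2 f=6, (3,3) g=3 f=4, (4,1) g=2 f=6, (4,2) g=3 f=6]; closed=[(2,1), (3,1), (3,2)]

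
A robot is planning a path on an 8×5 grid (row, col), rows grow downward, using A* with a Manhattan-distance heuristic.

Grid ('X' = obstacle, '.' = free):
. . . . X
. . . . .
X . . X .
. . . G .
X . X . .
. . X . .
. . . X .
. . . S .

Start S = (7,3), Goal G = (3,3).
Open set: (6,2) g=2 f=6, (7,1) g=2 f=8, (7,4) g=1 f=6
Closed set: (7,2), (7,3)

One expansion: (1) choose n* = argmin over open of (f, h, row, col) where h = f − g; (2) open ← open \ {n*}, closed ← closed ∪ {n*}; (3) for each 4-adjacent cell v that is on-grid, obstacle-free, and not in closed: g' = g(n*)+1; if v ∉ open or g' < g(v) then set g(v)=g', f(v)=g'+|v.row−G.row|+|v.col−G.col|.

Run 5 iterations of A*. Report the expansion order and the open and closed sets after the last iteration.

order=[(6,2) → (7,4) → (6,4) → (5,4) → (4,4)]; open=[(3,4) g=5 f=6, (4,3) g=5 f=6, (5,3) g=4 f=6, (6,1) g=3 f=8, (7,1) g=2 f=8]; closed=[(4,4), (5,4), (6,2), (6,4), (7,2), (7,3), (7,4)]

step 1: expand (6,2) (f=6, h=4) → closed; open now [(6,1) g=3 f=8, (7,1) g=2 f=8, (7,4) g=1 f=6]
step 2: expand (7,4) (f=6, h=5) → closed; open now [(6,1) g=3 f=8, (6,4) g=2 f=6, (7,1) g=2 f=8]
step 3: expand (6,4) (f=6, h=4) → closed; open now [(5,4) g=3 f=6, (6,1) g=3 f=8, (7,1) g=2 f=8]
step 4: expand (5,4) (f=6, h=3) → closed; open now [(4,4) g=4 f=6, (5,3) g=4 f=6, (6,1) g=3 f=8, (7,1) g=2 f=8]
step 5: expand (4,4) (f=6, h=2) → closed; open now [(3,4) g=5 f=6, (4,3) g=5 f=6, (5,3) g=4 f=6, (6,1) g=3 f=8, (7,1) g=2 f=8]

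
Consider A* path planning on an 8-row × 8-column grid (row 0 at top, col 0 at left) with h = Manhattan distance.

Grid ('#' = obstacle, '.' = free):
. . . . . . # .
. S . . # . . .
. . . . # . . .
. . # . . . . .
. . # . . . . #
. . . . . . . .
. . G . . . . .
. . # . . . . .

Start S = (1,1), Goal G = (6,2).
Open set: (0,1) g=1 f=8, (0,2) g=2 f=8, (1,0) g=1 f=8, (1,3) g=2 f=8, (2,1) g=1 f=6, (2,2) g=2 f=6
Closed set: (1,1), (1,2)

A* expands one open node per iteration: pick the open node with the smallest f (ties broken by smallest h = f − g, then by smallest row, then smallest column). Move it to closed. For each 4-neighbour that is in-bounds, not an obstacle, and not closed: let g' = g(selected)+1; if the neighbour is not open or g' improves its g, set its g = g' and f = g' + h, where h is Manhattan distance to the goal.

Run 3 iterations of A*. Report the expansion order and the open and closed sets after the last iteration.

order=[(2,2) → (2,1) → (3,1)]; open=[(0,1) g=1 f=8, (0,2) g=2 f=8, (1,0) g=1 f=8, (1,3) g=2 f=8, (2,0) g=2 f=8, (2,3) g=3 f=8, (3,0) g=3 f=8, (4,1) g=3 f=6]; closed=[(1,1), (1,2), (2,1), (2,2), (3,1)]

step 1: expand (2,2) (f=6, h=4) → closed; open now [(0,1) g=1 f=8, (0,2) g=2 f=8, (1,0) g=1 f=8, (1,3) g=2 f=8, (2,1) g=1 f=6, (2,3) g=3 f=8]
step 2: expand (2,1) (f=6, h=5) → closed; open now [(0,1) g=1 f=8, (0,2) g=2 f=8, (1,0) g=1 f=8, (1,3) g=2 f=8, (2,0) g=2 f=8, (2,3) g=3 f=8, (3,1) g=2 f=6]
step 3: expand (3,1) (f=6, h=4) → closed; open now [(0,1) g=1 f=8, (0,2) g=2 f=8, (1,0) g=1 f=8, (1,3) g=2 f=8, (2,0) g=2 f=8, (2,3) g=3 f=8, (3,0) g=3 f=8, (4,1) g=3 f=6]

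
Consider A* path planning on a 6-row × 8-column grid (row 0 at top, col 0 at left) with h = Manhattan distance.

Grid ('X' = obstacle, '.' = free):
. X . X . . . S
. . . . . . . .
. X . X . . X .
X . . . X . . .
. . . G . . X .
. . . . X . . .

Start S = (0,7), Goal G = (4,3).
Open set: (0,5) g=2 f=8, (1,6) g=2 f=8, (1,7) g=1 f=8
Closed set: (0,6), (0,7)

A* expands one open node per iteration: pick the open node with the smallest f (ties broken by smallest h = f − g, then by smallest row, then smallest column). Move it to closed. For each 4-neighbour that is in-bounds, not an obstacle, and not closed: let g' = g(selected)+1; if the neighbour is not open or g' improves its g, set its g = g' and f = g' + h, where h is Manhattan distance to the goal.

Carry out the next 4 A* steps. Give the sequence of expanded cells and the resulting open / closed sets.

step 1: expand (0,5) (f=8, h=6) → closed; open now [(0,4) g=3 f=8, (1,5) g=3 f=8, (1,6) g=2 f=8, (1,7) g=1 f=8]
step 2: expand (0,4) (f=8, h=5) → closed; open now [(1,4) g=4 f=8, (1,5) g=3 f=8, (1,6) g=2 f=8, (1,7) g=1 f=8]
step 3: expand (1,4) (f=8, h=4) → closed; open now [(1,3) g=5 f=8, (1,5) g=3 f=8, (1,6) g=2 f=8, (1,7) g=1 f=8, (2,4) g=5 f=8]
step 4: expand (1,3) (f=8, h=3) → closed; open now [(1,2) g=6 f=10, (1,5) g=3 f=8, (1,6) g=2 f=8, (1,7) g=1 f=8, (2,4) g=5 f=8]

order=[(0,5) → (0,4) → (1,4) → (1,3)]; open=[(1,2) g=6 f=10, (1,5) g=3 f=8, (1,6) g=2 f=8, (1,7) g=1 f=8, (2,4) g=5 f=8]; closed=[(0,4), (0,5), (0,6), (0,7), (1,3), (1,4)]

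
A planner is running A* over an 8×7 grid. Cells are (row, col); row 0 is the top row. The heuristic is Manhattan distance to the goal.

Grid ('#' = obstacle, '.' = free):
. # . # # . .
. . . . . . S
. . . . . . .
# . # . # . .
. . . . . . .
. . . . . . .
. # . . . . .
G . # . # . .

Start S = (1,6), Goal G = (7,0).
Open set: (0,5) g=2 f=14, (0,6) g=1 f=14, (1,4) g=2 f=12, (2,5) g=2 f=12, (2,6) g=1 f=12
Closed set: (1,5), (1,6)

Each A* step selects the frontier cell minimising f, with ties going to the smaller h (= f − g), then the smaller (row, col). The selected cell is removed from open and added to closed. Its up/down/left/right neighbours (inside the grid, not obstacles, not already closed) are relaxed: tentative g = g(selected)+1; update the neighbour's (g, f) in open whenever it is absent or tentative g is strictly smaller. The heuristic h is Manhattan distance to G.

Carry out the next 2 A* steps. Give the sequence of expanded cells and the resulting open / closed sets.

step 1: expand (1,4) (f=12, h=10) → closed; open now [(0,5) g=2 f=14, (0,6) g=1 f=14, (1,3) g=3 f=12, (2,4) g=3 f=12, (2,5) g=2 f=12, (2,6) g=1 f=12]
step 2: expand (1,3) (f=12, h=9) → closed; open now [(0,5) g=2 f=14, (0,6) g=1 f=14, (1,2) g=4 f=12, (2,3) g=4 f=12, (2,4) g=3 f=12, (2,5) g=2 f=12, (2,6) g=1 f=12]

order=[(1,4) → (1,3)]; open=[(0,5) g=2 f=14, (0,6) g=1 f=14, (1,2) g=4 f=12, (2,3) g=4 f=12, (2,4) g=3 f=12, (2,5) g=2 f=12, (2,6) g=1 f=12]; closed=[(1,3), (1,4), (1,5), (1,6)]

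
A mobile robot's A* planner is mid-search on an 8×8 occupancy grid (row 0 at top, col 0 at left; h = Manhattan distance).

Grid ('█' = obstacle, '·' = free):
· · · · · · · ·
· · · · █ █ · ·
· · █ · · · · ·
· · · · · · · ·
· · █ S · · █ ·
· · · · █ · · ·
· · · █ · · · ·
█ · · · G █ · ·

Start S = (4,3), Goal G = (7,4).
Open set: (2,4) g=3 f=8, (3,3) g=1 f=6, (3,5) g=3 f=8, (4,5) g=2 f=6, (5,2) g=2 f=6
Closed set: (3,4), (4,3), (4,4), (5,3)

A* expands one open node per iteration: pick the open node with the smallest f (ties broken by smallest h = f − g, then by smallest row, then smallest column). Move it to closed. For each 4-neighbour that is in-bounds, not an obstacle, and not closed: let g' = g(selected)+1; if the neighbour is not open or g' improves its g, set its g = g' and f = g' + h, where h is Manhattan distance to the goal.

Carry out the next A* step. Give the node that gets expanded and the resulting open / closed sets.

step 1: expand (4,5) (f=6, h=4) → closed; open now [(2,4) g=3 f=8, (3,3) g=1 f=6, (3,5) g=3 f=8, (5,2) g=2 f=6, (5,5) g=3 f=6]

expanded=(4,5); open=[(2,4) g=3 f=8, (3,3) g=1 f=6, (3,5) g=3 f=8, (5,2) g=2 f=6, (5,5) g=3 f=6]; closed=[(3,4), (4,3), (4,4), (4,5), (5,3)]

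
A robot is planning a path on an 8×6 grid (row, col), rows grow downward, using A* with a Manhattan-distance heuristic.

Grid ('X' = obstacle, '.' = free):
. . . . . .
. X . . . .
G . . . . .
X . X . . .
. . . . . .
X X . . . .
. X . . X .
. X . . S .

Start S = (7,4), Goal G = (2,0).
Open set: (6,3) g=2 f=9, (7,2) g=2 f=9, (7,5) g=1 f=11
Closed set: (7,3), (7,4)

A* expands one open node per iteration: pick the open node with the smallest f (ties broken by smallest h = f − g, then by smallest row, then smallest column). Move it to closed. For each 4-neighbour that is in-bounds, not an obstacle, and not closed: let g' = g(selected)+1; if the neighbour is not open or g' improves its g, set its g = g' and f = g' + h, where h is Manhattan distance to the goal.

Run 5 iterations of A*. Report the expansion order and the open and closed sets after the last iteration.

order=[(6,3) → (5,3) → (4,3) → (3,3) → (2,3)]; open=[(1,3) g=7 f=11, (2,2) g=7 f=9, (2,4) g=7 f=11, (3,4) g=6 f=11, (4,2) g=5 f=9, (4,4) g=5 f=11, (5,2) g=4 f=9, (5,4) g=4 f=11, (6,2) g=3 f=9, (7,2) g=2 f=9, (7,5) g=1 f=11]; closed=[(2,3), (3,3), (4,3), (5,3), (6,3), (7,3), (7,4)]

step 1: expand (6,3) (f=9, h=7) → closed; open now [(5,3) g=3 f=9, (6,2) g=3 f=9, (7,2) g=2 f=9, (7,5) g=1 f=11]
step 2: expand (5,3) (f=9, h=6) → closed; open now [(4,3) g=4 f=9, (5,2) g=4 f=9, (5,4) g=4 f=11, (6,2) g=3 f=9, (7,2) g=2 f=9, (7,5) g=1 f=11]
step 3: expand (4,3) (f=9, h=5) → closed; open now [(3,3) g=5 f=9, (4,2) g=5 f=9, (4,4) g=5 f=11, (5,2) g=4 f=9, (5,4) g=4 f=11, (6,2) g=3 f=9, (7,2) g=2 f=9, (7,5) g=1 f=11]
step 4: expand (3,3) (f=9, h=4) → closed; open now [(2,3) g=6 f=9, (3,4) g=6 f=11, (4,2) g=5 f=9, (4,4) g=5 f=11, (5,2) g=4 f=9, (5,4) g=4 f=11, (6,2) g=3 f=9, (7,2) g=2 f=9, (7,5) g=1 f=11]
step 5: expand (2,3) (f=9, h=3) → closed; open now [(1,3) g=7 f=11, (2,2) g=7 f=9, (2,4) g=7 f=11, (3,4) g=6 f=11, (4,2) g=5 f=9, (4,4) g=5 f=11, (5,2) g=4 f=9, (5,4) g=4 f=11, (6,2) g=3 f=9, (7,2) g=2 f=9, (7,5) g=1 f=11]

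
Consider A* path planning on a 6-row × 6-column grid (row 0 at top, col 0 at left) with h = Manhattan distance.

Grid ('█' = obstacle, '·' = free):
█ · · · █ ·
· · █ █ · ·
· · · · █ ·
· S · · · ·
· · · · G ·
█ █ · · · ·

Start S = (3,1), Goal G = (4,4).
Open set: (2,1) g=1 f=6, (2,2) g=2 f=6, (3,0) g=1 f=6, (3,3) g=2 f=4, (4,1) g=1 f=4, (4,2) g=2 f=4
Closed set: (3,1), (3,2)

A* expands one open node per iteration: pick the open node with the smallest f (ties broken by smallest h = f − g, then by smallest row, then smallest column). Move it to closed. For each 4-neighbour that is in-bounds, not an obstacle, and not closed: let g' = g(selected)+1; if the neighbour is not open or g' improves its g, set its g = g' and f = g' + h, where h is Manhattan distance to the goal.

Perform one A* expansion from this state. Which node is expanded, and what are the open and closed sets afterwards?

step 1: expand (3,3) (f=4, h=2) → closed; open now [(2,1) g=1 f=6, (2,2) g=2 f=6, (2,3) g=3 f=6, (3,0) g=1 f=6, (3,4) g=3 f=4, (4,1) g=1 f=4, (4,2) g=2 f=4, (4,3) g=3 f=4]

expanded=(3,3); open=[(2,1) g=1 f=6, (2,2) g=2 f=6, (2,3) g=3 f=6, (3,0) g=1 f=6, (3,4) g=3 f=4, (4,1) g=1 f=4, (4,2) g=2 f=4, (4,3) g=3 f=4]; closed=[(3,1), (3,2), (3,3)]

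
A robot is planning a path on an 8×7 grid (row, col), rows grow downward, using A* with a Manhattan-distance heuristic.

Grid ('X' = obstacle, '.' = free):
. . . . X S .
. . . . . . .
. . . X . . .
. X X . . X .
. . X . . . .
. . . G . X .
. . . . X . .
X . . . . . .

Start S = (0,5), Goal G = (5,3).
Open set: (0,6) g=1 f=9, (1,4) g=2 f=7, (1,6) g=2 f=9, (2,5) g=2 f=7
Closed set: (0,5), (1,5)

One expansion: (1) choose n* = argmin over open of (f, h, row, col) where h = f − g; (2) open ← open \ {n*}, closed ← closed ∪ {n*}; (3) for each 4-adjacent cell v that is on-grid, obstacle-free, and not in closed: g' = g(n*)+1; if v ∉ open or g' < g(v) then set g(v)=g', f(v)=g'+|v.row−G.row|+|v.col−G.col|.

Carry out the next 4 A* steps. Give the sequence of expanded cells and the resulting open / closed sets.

step 1: expand (1,4) (f=7, h=5) → closed; open now [(0,6) g=1 f=9, (1,3) g=3 f=7, (1,6) g=2 f=9, (2,4) g=3 f=7, (2,5) g=2 f=7]
step 2: expand (1,3) (f=7, h=4) → closed; open now [(0,3) g=4 f=9, (0,6) g=1 f=9, (1,2) g=4 f=9, (1,6) g=2 f=9, (2,4) g=3 f=7, (2,5) g=2 f=7]
step 3: expand (2,4) (f=7, h=4) → closed; open now [(0,3) g=4 f=9, (0,6) g=1 f=9, (1,2) g=4 f=9, (1,6) g=2 f=9, (2,5) g=2 f=7, (3,4) g=4 f=7]
step 4: expand (3,4) (f=7, h=3) → closed; open now [(0,3) g=4 f=9, (0,6) g=1 f=9, (1,2) g=4 f=9, (1,6) g=2 f=9, (2,5) g=2 f=7, (3,3) g=5 f=7, (4,4) g=5 f=7]

order=[(1,4) → (1,3) → (2,4) → (3,4)]; open=[(0,3) g=4 f=9, (0,6) g=1 f=9, (1,2) g=4 f=9, (1,6) g=2 f=9, (2,5) g=2 f=7, (3,3) g=5 f=7, (4,4) g=5 f=7]; closed=[(0,5), (1,3), (1,4), (1,5), (2,4), (3,4)]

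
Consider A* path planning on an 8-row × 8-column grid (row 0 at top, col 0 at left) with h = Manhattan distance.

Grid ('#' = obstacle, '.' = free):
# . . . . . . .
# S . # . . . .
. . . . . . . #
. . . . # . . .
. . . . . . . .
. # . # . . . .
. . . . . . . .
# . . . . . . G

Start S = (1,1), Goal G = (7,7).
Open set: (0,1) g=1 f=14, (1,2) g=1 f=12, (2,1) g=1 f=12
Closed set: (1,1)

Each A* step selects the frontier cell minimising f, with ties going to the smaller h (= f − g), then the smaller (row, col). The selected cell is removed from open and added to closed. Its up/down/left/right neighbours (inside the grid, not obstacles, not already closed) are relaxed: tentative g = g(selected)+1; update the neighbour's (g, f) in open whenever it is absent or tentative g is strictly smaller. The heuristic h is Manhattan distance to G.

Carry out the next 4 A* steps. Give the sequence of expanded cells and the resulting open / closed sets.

step 1: expand (1,2) (f=12, h=11) → closed; open now [(0,1) g=1 f=14, (0,2) g=2 f=14, (2,1) g=1 f=12, (2,2) g=2 f=12]
step 2: expand (2,2) (f=12, h=10) → closed; open now [(0,1) g=1 f=14, (0,2) g=2 f=14, (2,1) g=1 f=12, (2,3) g=3 f=12, (3,2) g=3 f=12]
step 3: expand (2,3) (f=12, h=9) → closed; open now [(0,1) g=1 f=14, (0,2) g=2 f=14, (2,1) g=1 f=12, (2,4) g=4 f=12, (3,2) g=3 f=12, (3,3) g=4 f=12]
step 4: expand (2,4) (f=12, h=8) → closed; open now [(0,1) g=1 f=14, (0,2) g=2 f=14, (1,4) g=5 f=14, (2,1) g=1 f=12, (2,5) g=5 f=12, (3,2) g=3 f=12, (3,3) g=4 f=12]

order=[(1,2) → (2,2) → (2,3) → (2,4)]; open=[(0,1) g=1 f=14, (0,2) g=2 f=14, (1,4) g=5 f=14, (2,1) g=1 f=12, (2,5) g=5 f=12, (3,2) g=3 f=12, (3,3) g=4 f=12]; closed=[(1,1), (1,2), (2,2), (2,3), (2,4)]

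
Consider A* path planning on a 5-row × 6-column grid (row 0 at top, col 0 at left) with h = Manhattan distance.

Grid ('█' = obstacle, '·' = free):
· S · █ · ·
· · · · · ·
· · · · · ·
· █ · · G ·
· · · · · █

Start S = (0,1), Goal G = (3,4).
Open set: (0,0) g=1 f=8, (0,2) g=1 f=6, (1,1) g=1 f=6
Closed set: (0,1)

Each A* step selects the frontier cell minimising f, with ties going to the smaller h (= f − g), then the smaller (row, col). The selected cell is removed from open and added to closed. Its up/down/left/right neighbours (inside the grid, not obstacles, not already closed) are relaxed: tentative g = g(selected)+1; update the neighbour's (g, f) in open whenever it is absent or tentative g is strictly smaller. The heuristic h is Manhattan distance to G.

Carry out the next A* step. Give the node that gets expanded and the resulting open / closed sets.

step 1: expand (0,2) (f=6, h=5) → closed; open now [(0,0) g=1 f=8, (1,1) g=1 f=6, (1,2) g=2 f=6]

expanded=(0,2); open=[(0,0) g=1 f=8, (1,1) g=1 f=6, (1,2) g=2 f=6]; closed=[(0,1), (0,2)]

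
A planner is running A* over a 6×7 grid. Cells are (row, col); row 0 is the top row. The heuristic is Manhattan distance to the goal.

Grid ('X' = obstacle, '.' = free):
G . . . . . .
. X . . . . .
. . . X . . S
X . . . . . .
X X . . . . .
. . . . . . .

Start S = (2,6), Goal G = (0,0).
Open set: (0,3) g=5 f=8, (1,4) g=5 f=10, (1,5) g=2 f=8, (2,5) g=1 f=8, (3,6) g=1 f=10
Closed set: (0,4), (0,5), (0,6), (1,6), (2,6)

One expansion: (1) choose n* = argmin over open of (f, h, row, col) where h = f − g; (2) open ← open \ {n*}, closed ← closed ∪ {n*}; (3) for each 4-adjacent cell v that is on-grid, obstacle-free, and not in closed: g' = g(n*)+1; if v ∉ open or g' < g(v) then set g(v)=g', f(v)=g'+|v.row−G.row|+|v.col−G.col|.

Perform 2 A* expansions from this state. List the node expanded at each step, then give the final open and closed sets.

step 1: expand (0,3) (f=8, h=3) → closed; open now [(0,2) g=6 f=8, (1,3) g=6 f=10, (1,4) g=5 f=10, (1,5) g=2 f=8, (2,5) g=1 f=8, (3,6) g=1 f=10]
step 2: expand (0,2) (f=8, h=2) → closed; open now [(0,1) g=7 f=8, (1,2) g=7 f=10, (1,3) g=6 f=10, (1,4) g=5 f=10, (1,5) g=2 f=8, (2,5) g=1 f=8, (3,6) g=1 f=10]

order=[(0,3) → (0,2)]; open=[(0,1) g=7 f=8, (1,2) g=7 f=10, (1,3) g=6 f=10, (1,4) g=5 f=10, (1,5) g=2 f=8, (2,5) g=1 f=8, (3,6) g=1 f=10]; closed=[(0,2), (0,3), (0,4), (0,5), (0,6), (1,6), (2,6)]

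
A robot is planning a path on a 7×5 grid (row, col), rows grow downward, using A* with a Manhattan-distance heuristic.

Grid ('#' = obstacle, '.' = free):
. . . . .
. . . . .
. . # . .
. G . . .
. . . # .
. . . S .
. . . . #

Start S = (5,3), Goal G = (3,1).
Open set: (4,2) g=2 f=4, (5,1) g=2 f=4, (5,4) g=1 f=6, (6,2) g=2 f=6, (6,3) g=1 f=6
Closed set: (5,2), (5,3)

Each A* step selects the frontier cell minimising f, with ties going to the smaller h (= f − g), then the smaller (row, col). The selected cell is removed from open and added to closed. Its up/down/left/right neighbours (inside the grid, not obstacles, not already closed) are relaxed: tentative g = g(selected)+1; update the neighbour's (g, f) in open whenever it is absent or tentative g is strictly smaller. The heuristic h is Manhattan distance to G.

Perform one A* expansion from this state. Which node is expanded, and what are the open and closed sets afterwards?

step 1: expand (4,2) (f=4, h=2) → closed; open now [(3,2) g=3 f=4, (4,1) g=3 f=4, (5,1) g=2 f=4, (5,4) g=1 f=6, (6,2) g=2 f=6, (6,3) g=1 f=6]

expanded=(4,2); open=[(3,2) g=3 f=4, (4,1) g=3 f=4, (5,1) g=2 f=4, (5,4) g=1 f=6, (6,2) g=2 f=6, (6,3) g=1 f=6]; closed=[(4,2), (5,2), (5,3)]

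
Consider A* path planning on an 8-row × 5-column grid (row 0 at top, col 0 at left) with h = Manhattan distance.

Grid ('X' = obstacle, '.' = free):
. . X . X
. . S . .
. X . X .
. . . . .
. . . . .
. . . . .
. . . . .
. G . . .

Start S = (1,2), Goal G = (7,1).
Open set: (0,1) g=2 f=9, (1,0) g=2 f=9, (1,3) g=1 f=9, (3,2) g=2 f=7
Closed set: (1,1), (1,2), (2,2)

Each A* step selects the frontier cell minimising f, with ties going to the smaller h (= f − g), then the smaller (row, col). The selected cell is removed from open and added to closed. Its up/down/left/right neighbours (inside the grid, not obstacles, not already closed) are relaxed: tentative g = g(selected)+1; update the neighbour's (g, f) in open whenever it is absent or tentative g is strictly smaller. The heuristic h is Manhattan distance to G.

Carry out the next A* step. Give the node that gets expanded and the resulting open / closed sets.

step 1: expand (3,2) (f=7, h=5) → closed; open now [(0,1) g=2 f=9, (1,0) g=2 f=9, (1,3) g=1 f=9, (3,1) g=3 f=7, (3,3) g=3 f=9, (4,2) g=3 f=7]

expanded=(3,2); open=[(0,1) g=2 f=9, (1,0) g=2 f=9, (1,3) g=1 f=9, (3,1) g=3 f=7, (3,3) g=3 f=9, (4,2) g=3 f=7]; closed=[(1,1), (1,2), (2,2), (3,2)]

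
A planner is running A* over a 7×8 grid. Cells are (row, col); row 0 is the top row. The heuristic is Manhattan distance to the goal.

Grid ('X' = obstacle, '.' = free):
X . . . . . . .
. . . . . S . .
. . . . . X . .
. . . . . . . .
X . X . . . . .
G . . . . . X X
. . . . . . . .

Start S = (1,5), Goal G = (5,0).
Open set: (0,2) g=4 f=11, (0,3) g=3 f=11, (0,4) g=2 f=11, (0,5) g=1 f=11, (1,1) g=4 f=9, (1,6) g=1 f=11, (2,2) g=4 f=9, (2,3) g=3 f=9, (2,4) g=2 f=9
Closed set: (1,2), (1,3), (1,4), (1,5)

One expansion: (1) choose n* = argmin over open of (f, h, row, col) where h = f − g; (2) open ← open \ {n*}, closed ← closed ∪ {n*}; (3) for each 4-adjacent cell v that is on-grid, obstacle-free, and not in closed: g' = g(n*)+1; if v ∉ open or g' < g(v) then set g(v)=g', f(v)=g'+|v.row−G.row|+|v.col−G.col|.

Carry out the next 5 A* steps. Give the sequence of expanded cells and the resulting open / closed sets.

step 1: expand (1,1) (f=9, h=5) → closed; open now [(0,1) g=5 f=11, (0,2) g=4 f=11, (0,3) g=3 f=11, (0,4) g=2 f=11, (0,5) g=1 f=11, (1,0) g=5 f=9, (1,6) g=1 f=11, (2,1) g=5 f=9, (2,2) g=4 f=9, (2,3) g=3 f=9, (2,4) g=2 f=9]
step 2: expand (1,0) (f=9, h=4) → closed; open now [(0,1) g=5 f=11, (0,2) g=4 f=11, (0,3) g=3 f=11, (0,4) g=2 f=11, (0,5) g=1 f=11, (1,6) g=1 f=11, (2,0) g=6 f=9, (2,1) g=5 f=9, (2,2) g=4 f=9, (2,3) g=3 f=9, (2,4) g=2 f=9]
step 3: expand (2,0) (f=9, h=3) → closed; open now [(0,1) g=5 f=11, (0,2) g=4 f=11, (0,3) g=3 f=11, (0,4) g=2 f=11, (0,5) g=1 f=11, (1,6) g=1 f=11, (2,1) g=5 f=9, (2,2) g=4 f=9, (2,3) g=3 f=9, (2,4) g=2 f=9, (3,0) g=7 f=9]
step 4: expand (3,0) (f=9, h=2) → closed; open now [(0,1) g=5 f=11, (0,2) g=4 f=11, (0,3) g=3 f=11, (0,4) g=2 f=11, (0,5) g=1 f=11, (1,6) g=1 f=11, (2,1) g=5 f=9, (2,2) g=4 f=9, (2,3) g=3 f=9, (2,4) g=2 f=9, (3,1) g=8 f=11]
step 5: expand (2,1) (f=9, h=4) → closed; open now [(0,1) g=5 f=11, (0,2) g=4 f=11, (0,3) g=3 f=11, (0,4) g=2 f=11, (0,5) g=1 f=11, (1,6) g=1 f=11, (2,2) g=4 f=9, (2,3) g=3 f=9, (2,4) g=2 f=9, (3,1) g=6 f=9]

order=[(1,1) → (1,0) → (2,0) → (3,0) → (2,1)]; open=[(0,1) g=5 f=11, (0,2) g=4 f=11, (0,3) g=3 f=11, (0,4) g=2 f=11, (0,5) g=1 f=11, (1,6) g=1 f=11, (2,2) g=4 f=9, (2,3) g=3 f=9, (2,4) g=2 f=9, (3,1) g=6 f=9]; closed=[(1,0), (1,1), (1,2), (1,3), (1,4), (1,5), (2,0), (2,1), (3,0)]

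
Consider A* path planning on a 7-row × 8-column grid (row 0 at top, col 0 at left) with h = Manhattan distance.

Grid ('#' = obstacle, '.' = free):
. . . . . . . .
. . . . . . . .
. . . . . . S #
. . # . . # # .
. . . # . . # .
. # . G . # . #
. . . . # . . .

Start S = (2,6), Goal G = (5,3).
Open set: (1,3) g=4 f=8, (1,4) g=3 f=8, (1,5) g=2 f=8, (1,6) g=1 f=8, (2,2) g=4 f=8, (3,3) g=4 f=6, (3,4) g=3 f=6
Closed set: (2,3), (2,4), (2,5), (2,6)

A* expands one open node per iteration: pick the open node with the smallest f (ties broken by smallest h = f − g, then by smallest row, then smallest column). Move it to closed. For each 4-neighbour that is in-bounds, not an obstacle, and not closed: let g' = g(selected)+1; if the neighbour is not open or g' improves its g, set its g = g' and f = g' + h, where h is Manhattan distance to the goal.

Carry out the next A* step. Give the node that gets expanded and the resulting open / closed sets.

step 1: expand (3,3) (f=6, h=2) → closed; open now [(1,3) g=4 f=8, (1,4) g=3 f=8, (1,5) g=2 f=8, (1,6) g=1 f=8, (2,2) g=4 f=8, (3,4) g=3 f=6]

expanded=(3,3); open=[(1,3) g=4 f=8, (1,4) g=3 f=8, (1,5) g=2 f=8, (1,6) g=1 f=8, (2,2) g=4 f=8, (3,4) g=3 f=6]; closed=[(2,3), (2,4), (2,5), (2,6), (3,3)]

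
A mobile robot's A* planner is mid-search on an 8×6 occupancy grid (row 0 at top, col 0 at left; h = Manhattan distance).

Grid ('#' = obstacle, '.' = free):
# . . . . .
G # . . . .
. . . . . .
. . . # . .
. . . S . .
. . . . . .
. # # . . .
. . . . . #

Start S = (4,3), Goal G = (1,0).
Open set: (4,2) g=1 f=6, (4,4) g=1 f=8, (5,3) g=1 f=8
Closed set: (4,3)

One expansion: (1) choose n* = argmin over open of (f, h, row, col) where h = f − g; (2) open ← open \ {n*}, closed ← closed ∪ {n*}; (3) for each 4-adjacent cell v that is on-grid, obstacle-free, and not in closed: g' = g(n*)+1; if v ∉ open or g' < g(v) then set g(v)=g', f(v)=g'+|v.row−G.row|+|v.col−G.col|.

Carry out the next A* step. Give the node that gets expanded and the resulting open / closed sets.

expanded=(4,2); open=[(3,2) g=2 f=6, (4,1) g=2 f=6, (4,4) g=1 f=8, (5,2) g=2 f=8, (5,3) g=1 f=8]; closed=[(4,2), (4,3)]

step 1: expand (4,2) (f=6, h=5) → closed; open now [(3,2) g=2 f=6, (4,1) g=2 f=6, (4,4) g=1 f=8, (5,2) g=2 f=8, (5,3) g=1 f=8]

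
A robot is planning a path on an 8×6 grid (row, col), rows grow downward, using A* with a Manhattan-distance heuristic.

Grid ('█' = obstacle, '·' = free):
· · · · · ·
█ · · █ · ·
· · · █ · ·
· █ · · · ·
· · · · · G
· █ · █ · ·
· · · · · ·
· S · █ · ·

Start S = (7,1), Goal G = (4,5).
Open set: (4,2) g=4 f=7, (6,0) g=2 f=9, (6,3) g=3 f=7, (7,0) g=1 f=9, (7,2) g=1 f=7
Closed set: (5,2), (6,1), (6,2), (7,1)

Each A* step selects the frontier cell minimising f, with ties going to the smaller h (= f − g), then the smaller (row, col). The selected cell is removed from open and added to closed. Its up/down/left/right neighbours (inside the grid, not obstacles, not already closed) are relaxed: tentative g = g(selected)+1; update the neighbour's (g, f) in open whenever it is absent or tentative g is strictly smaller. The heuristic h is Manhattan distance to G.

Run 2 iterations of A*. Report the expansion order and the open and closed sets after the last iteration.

step 1: expand (4,2) (f=7, h=3) → closed; open now [(3,2) g=5 f=9, (4,1) g=5 f=9, (4,3) g=5 f=7, (6,0) g=2 f=9, (6,3) g=3 f=7, (7,0) g=1 f=9, (7,2) g=1 f=7]
step 2: expand (4,3) (f=7, h=2) → closed; open now [(3,2) g=5 f=9, (3,3) g=6 f=9, (4,1) g=5 f=9, (4,4) g=6 f=7, (6,0) g=2 f=9, (6,3) g=3 f=7, (7,0) g=1 f=9, (7,2) g=1 f=7]

order=[(4,2) → (4,3)]; open=[(3,2) g=5 f=9, (3,3) g=6 f=9, (4,1) g=5 f=9, (4,4) g=6 f=7, (6,0) g=2 f=9, (6,3) g=3 f=7, (7,0) g=1 f=9, (7,2) g=1 f=7]; closed=[(4,2), (4,3), (5,2), (6,1), (6,2), (7,1)]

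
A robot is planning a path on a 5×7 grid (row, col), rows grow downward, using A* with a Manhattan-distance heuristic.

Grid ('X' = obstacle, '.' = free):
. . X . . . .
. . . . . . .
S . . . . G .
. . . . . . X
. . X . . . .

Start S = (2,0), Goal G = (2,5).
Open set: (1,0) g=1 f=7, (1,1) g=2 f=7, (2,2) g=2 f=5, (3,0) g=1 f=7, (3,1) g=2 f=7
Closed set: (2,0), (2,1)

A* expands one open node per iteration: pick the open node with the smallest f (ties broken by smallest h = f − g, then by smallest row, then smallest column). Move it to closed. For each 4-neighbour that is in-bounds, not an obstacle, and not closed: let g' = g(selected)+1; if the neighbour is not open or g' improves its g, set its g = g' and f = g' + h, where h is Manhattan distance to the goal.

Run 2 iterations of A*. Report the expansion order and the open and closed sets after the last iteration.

order=[(2,2) → (2,3)]; open=[(1,0) g=1 f=7, (1,1) g=2 f=7, (1,2) g=3 f=7, (1,3) g=4 f=7, (2,4) g=4 f=5, (3,0) g=1 f=7, (3,1) g=2 f=7, (3,2) g=3 f=7, (3,3) g=4 f=7]; closed=[(2,0), (2,1), (2,2), (2,3)]

step 1: expand (2,2) (f=5, h=3) → closed; open now [(1,0) g=1 f=7, (1,1) g=2 f=7, (1,2) g=3 f=7, (2,3) g=3 f=5, (3,0) g=1 f=7, (3,1) g=2 f=7, (3,2) g=3 f=7]
step 2: expand (2,3) (f=5, h=2) → closed; open now [(1,0) g=1 f=7, (1,1) g=2 f=7, (1,2) g=3 f=7, (1,3) g=4 f=7, (2,4) g=4 f=5, (3,0) g=1 f=7, (3,1) g=2 f=7, (3,2) g=3 f=7, (3,3) g=4 f=7]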